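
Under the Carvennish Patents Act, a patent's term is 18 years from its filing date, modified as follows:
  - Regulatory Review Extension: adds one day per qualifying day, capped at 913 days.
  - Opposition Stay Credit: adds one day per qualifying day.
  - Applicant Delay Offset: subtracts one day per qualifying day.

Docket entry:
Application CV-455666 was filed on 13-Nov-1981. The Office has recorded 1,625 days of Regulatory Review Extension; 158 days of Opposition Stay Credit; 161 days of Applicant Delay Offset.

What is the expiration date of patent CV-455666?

May 11, 2002

Base term: filing date + 18 years → 13 November 1999.
Regulatory Review Extension: 1625 days claimed exceeds the 913-day cap, so +913 days → 14 May 2002.
Opposition Stay Credit: +158 days → 19 October 2002.
Applicant Delay Offset: −161 days → 11 May 2002.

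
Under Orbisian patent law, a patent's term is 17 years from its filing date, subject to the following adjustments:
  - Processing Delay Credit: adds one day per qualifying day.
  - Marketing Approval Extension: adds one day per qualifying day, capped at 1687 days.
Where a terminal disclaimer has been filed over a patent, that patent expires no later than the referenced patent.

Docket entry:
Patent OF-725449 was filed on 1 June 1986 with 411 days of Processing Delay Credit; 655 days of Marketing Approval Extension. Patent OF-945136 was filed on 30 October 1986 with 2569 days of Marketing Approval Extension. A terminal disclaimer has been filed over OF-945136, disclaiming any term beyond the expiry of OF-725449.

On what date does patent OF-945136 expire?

2006-05-02

Natural term of OF-945136:
  Base: filing + 17 years → 30 October 2003.
  Marketing Approval Extension: 2569 days claimed exceeds the 1687-day cap, so +1687 days → 12 June 2008.
Expiry of referenced patent OF-725449:
  Base: filing + 17 years → 1 June 2003.
  Processing Delay Credit: +411 days → 16 July 2004.
  Marketing Approval Extension: 655 days (within the 1687-day cap) → +655 days → 2 May 2006.
Terminal disclaimer: OF-945136 expires on the earlier of 12 June 2008 and 2 May 2006.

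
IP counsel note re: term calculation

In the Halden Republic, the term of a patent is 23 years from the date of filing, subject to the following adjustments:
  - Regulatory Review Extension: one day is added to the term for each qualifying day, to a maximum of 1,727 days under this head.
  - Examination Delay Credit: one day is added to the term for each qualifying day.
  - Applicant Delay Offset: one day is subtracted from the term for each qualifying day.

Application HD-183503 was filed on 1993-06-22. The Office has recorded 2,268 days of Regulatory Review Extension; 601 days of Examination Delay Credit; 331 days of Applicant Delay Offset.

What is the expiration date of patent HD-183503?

Base term: filing date + 23 years → 22 June 2016.
Regulatory Review Extension: 2268 days claimed exceeds the 1727-day cap, so +1727 days → 15 March 2021.
Examination Delay Credit: +601 days → 6 November 2022.
Applicant Delay Offset: −331 days → 10 December 2021.

2021-12-10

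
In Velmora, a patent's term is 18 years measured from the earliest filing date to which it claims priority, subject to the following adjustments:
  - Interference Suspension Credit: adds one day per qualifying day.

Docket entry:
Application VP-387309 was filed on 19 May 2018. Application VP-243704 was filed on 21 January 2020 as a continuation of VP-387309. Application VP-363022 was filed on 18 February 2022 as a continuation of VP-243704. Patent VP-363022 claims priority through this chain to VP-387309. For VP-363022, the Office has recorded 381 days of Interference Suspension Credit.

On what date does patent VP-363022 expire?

Earliest priority filing: 19 May 2018.
Base term: 19 May 2018 + 18 years → 19 May 2036.
Interference Suspension Credit: +381 days → 4 June 2037.

June 4, 2037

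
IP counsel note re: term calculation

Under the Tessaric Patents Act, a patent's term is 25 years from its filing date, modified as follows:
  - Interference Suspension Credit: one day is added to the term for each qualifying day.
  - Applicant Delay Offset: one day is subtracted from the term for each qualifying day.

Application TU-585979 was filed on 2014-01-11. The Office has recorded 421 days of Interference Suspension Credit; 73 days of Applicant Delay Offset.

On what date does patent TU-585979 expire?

Base term: filing date + 25 years → 11 January 2039.
Interference Suspension Credit: +421 days → 7 March 2040.
Applicant Delay Offset: −73 days → 25 December 2039.

2039-12-25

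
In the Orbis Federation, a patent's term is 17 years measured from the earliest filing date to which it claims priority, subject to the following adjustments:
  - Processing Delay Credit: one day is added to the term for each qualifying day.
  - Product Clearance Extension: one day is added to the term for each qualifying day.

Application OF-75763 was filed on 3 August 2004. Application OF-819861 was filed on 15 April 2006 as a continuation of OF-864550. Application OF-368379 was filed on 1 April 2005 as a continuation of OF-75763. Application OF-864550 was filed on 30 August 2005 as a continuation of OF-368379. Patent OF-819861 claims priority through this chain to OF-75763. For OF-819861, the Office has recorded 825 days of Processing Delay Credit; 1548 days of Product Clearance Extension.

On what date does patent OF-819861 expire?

2028-02-01

Earliest priority filing: 3 August 2004.
Base term: 3 August 2004 + 17 years → 3 August 2021.
Processing Delay Credit: +825 days → 6 November 2023.
Product Clearance Extension: +1548 days → 1 February 2028.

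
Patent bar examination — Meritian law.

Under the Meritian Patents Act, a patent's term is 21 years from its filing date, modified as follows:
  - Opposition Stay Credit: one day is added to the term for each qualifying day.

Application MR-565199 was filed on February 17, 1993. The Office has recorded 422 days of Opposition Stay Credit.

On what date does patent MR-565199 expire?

2015-04-15

Base term: filing date + 21 years → 17 February 2014.
Opposition Stay Credit: +422 days → 15 April 2015.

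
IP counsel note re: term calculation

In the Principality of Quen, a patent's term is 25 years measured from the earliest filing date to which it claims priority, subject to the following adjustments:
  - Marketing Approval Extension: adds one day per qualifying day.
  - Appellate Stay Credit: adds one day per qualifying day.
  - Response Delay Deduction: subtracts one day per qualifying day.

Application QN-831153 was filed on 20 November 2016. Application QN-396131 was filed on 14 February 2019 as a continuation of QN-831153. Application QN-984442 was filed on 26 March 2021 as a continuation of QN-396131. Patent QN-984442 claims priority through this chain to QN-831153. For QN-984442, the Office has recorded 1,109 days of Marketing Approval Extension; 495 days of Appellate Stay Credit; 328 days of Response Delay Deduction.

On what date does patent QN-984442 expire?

May 19, 2045

Earliest priority filing: 20 November 2016.
Base term: 20 November 2016 + 25 years → 20 November 2041.
Marketing Approval Extension: +1109 days → 3 December 2044.
Appellate Stay Credit: +495 days → 12 April 2046.
Response Delay Deduction: −328 days → 19 May 2045.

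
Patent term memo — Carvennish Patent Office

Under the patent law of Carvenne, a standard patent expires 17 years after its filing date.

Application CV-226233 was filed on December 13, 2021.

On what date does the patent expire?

Filing date + 17 years → 13 December 2038.

December 13, 2038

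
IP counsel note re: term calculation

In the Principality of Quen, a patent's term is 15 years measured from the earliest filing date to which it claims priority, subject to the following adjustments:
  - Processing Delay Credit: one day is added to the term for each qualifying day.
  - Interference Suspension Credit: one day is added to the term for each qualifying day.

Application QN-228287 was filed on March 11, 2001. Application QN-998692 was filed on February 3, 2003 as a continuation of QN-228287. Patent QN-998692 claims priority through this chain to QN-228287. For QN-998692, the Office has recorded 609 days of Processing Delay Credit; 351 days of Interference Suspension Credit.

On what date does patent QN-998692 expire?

2018-10-27

Earliest priority filing: 11 March 2001.
Base term: 11 March 2001 + 15 years → 11 March 2016.
Processing Delay Credit: +609 days → 10 November 2017.
Interference Suspension Credit: +351 days → 27 October 2018.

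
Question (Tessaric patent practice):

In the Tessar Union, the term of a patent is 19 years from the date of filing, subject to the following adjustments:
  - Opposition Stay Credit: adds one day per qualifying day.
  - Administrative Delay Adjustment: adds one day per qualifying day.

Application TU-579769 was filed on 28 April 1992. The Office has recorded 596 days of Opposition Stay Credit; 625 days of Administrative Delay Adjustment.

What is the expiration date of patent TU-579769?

August 31, 2014

Base term: filing date + 19 years → 28 April 2011.
Opposition Stay Credit: +596 days → 14 December 2012.
Administrative Delay Adjustment: +625 days → 31 August 2014.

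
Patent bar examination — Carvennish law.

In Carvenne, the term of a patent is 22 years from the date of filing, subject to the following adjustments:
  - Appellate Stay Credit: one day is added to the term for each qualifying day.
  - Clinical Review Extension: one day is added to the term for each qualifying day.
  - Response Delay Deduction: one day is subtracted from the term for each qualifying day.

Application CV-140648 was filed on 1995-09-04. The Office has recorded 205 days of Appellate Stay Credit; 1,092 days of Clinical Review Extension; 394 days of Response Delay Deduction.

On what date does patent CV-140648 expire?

Base term: filing date + 22 years → 4 September 2017.
Appellate Stay Credit: +205 days → 28 March 2018.
Clinical Review Extension: +1092 days → 24 March 2021.
Response Delay Deduction: −394 days → 24 February 2020.

2020-02-24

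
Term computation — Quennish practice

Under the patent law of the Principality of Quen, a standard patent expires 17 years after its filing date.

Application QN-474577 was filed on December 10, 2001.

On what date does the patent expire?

Filing date + 17 years → 10 December 2018.

December 10, 2018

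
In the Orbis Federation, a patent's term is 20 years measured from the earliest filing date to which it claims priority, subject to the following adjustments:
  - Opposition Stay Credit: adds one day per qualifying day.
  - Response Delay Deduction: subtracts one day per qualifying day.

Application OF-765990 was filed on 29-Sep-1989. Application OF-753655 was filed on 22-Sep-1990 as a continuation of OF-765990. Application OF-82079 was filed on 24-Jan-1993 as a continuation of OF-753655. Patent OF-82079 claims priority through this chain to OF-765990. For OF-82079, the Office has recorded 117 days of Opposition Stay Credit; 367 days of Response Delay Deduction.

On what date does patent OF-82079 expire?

January 22, 2009

Earliest priority filing: 29 September 1989.
Base term: 29 September 1989 + 20 years → 29 September 2009.
Opposition Stay Credit: +117 days → 24 January 2010.
Response Delay Deduction: −367 days → 22 January 2009.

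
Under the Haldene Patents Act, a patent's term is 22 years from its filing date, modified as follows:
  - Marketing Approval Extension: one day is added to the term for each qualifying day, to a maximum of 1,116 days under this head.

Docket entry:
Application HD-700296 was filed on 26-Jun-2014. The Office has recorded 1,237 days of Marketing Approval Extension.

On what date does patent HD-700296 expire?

2039-07-17

Base term: filing date + 22 years → 26 June 2036.
Marketing Approval Extension: 1237 days claimed exceeds the 1116-day cap, so +1116 days → 17 July 2039.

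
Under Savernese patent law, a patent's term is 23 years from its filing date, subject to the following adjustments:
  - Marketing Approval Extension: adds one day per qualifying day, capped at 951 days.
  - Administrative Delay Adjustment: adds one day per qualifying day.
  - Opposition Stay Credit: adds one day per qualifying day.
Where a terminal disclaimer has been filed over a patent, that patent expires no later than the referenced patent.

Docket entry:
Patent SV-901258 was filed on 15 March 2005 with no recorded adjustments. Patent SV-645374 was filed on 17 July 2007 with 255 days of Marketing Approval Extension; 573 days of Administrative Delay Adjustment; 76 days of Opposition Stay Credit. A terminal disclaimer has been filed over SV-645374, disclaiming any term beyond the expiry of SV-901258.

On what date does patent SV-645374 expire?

Natural term of SV-645374:
  Base: filing + 23 years → 17 July 2030.
  Marketing Approval Extension: 255 days (within the 951-day cap) → +255 days → 29 March 2031.
  Administrative Delay Adjustment: +573 days → 22 October 2032.
  Opposition Stay Credit: +76 days → 6 January 2033.
Expiry of referenced patent SV-901258:
  Base: filing + 23 years → 15 March 2028.
Terminal disclaimer: SV-645374 expires on the earlier of 6 January 2033 and 15 March 2028.

March 15, 2028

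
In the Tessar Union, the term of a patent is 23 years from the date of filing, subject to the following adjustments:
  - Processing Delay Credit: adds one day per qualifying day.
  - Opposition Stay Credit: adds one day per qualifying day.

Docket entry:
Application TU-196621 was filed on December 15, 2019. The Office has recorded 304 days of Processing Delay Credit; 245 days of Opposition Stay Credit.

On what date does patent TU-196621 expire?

June 16, 2044

Base term: filing date + 23 years → 15 December 2042.
Processing Delay Credit: +304 days → 15 October 2043.
Opposition Stay Credit: +245 days → 16 June 2044.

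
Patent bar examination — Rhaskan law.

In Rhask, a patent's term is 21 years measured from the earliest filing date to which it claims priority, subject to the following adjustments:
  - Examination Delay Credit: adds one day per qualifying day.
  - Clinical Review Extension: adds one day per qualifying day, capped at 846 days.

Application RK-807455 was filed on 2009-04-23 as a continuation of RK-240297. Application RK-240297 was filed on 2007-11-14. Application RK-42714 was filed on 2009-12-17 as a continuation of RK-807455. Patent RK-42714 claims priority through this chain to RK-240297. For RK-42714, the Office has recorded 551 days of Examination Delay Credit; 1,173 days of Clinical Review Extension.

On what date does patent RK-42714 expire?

September 11, 2032

Earliest priority filing: 14 November 2007.
Base term: 14 November 2007 + 21 years → 14 November 2028.
Examination Delay Credit: +551 days → 19 May 2030.
Clinical Review Extension: 1173 days claimed exceeds the 846-day cap, so +846 days → 11 September 2032.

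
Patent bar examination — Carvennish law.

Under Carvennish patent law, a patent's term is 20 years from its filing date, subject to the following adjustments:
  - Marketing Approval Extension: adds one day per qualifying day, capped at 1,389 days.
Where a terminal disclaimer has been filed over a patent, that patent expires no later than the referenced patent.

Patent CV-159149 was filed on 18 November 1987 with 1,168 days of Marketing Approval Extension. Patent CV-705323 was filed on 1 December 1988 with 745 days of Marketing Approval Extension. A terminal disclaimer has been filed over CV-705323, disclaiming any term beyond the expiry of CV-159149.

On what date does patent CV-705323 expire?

2010-12-16

Natural term of CV-705323:
  Base: filing + 20 years → 1 December 2008.
  Marketing Approval Extension: 745 days (within the 1389-day cap) → +745 days → 16 December 2010.
Expiry of referenced patent CV-159149:
  Base: filing + 20 years → 18 November 2007.
  Marketing Approval Extension: 1168 days (within the 1389-day cap) → +1168 days → 29 January 2011.
Terminal disclaimer: CV-705323 expires on the earlier of 16 December 2010 and 29 January 2011.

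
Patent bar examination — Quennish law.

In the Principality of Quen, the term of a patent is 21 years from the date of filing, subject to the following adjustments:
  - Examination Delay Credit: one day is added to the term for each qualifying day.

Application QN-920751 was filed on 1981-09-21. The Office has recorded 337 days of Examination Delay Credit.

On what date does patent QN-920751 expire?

Base term: filing date + 21 years → 21 September 2002.
Examination Delay Credit: +337 days → 24 August 2003.

2003-08-24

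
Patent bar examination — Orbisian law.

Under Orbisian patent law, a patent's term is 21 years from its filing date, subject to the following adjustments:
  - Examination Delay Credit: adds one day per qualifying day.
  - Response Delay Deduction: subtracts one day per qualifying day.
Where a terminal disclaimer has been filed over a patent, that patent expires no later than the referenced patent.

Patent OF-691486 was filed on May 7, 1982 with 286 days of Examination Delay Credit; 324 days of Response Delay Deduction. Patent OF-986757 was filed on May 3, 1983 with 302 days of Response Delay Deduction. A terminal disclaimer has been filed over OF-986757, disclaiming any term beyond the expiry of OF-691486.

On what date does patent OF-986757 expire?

Natural term of OF-986757:
  Base: filing + 21 years → 3 May 2004.
  Response Delay Deduction: −302 days → 6 July 2003.
Expiry of referenced patent OF-691486:
  Base: filing + 21 years → 7 May 2003.
  Examination Delay Credit: +286 days → 17 February 2004.
  Response Delay Deduction: −324 days → 30 March 2003.
Terminal disclaimer: OF-986757 expires on the earlier of 6 July 2003 and 30 March 2003.

2003-03-30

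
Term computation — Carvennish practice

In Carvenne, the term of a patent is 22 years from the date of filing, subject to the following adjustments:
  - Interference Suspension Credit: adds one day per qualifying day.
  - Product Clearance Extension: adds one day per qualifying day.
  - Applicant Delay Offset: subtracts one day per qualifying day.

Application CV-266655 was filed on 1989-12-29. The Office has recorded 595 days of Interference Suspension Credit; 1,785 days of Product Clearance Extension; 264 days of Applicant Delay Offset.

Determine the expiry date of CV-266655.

2017-10-14

Base term: filing date + 22 years → 29 December 2011.
Interference Suspension Credit: +595 days → 15 August 2013.
Product Clearance Extension: +1785 days → 5 July 2018.
Applicant Delay Offset: −264 days → 14 October 2017.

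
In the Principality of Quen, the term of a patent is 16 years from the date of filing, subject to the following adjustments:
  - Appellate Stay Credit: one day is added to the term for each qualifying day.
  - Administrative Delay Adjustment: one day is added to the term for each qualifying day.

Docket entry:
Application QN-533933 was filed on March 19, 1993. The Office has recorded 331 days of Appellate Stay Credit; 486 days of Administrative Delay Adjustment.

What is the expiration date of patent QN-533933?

Base term: filing date + 16 years → 19 March 2009.
Appellate Stay Credit: +331 days → 13 February 2010.
Administrative Delay Adjustment: +486 days → 14 June 2011.

2011-06-14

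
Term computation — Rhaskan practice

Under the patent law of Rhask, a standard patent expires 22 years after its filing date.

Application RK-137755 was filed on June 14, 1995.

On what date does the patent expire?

Filing date + 22 years → 14 June 2017.

June 14, 2017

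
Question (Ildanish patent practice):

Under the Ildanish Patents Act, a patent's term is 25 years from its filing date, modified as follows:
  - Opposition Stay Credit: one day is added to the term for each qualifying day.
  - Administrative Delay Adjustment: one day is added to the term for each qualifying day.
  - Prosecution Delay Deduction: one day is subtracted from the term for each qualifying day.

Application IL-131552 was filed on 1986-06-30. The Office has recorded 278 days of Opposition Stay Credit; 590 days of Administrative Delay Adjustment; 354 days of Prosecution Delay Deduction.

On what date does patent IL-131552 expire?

November 25, 2012

Base term: filing date + 25 years → 30 June 2011.
Opposition Stay Credit: +278 days → 3 April 2012.
Administrative Delay Adjustment: +590 days → 14 November 2013.
Prosecution Delay Deduction: −354 days → 25 November 2012.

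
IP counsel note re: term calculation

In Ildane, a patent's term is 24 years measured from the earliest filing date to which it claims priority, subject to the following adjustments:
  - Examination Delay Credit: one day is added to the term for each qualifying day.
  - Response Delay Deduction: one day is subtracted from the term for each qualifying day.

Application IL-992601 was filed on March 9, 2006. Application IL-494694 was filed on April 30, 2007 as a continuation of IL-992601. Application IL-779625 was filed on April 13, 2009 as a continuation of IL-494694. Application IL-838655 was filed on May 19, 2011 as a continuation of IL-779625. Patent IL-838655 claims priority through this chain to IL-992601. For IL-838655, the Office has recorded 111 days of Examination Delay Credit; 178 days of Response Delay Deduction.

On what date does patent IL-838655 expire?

2030-01-01

Earliest priority filing: 9 March 2006.
Base term: 9 March 2006 + 24 years → 9 March 2030.
Examination Delay Credit: +111 days → 28 June 2030.
Response Delay Deduction: −178 days → 1 January 2030.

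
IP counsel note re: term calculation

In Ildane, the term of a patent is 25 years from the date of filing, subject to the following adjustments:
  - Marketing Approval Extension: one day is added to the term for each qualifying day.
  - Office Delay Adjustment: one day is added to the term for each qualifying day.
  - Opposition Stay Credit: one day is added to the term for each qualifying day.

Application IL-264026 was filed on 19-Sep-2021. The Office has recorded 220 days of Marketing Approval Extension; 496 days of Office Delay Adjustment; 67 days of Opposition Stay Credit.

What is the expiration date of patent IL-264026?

Base term: filing date + 25 years → 19 September 2046.
Marketing Approval Extension: +220 days → 27 April 2047.
Office Delay Adjustment: +496 days → 4 September 2048.
Opposition Stay Credit: +67 days → 10 November 2048.

November 10, 2048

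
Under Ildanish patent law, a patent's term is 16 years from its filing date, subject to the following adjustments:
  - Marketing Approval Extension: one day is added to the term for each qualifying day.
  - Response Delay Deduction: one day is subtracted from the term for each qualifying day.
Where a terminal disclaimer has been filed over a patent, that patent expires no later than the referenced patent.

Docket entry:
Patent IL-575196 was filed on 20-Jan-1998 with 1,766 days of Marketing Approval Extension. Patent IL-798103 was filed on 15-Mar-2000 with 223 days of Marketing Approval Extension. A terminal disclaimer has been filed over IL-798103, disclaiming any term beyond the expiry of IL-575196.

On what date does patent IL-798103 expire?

Natural term of IL-798103:
  Base: filing + 16 years → 15 March 2016.
  Marketing Approval Extension: +223 days → 24 October 2016.
Expiry of referenced patent IL-575196:
  Base: filing + 16 years → 20 January 2014.
  Marketing Approval Extension: +1766 days → 21 November 2018.
Terminal disclaimer: IL-798103 expires on the earlier of 24 October 2016 and 21 November 2018.

October 24, 2016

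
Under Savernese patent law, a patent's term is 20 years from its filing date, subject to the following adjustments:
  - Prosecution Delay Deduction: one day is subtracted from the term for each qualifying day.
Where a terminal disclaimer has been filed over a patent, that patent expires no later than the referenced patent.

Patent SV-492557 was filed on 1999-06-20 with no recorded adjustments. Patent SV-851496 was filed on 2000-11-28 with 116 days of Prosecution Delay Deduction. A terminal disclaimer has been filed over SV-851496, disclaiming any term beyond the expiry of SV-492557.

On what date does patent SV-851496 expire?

2019-06-20

Natural term of SV-851496:
  Base: filing + 20 years → 28 November 2020.
  Prosecution Delay Deduction: −116 days → 4 August 2020.
Expiry of referenced patent SV-492557:
  Base: filing + 20 years → 20 June 2019.
Terminal disclaimer: SV-851496 expires on the earlier of 4 August 2020 and 20 June 2019.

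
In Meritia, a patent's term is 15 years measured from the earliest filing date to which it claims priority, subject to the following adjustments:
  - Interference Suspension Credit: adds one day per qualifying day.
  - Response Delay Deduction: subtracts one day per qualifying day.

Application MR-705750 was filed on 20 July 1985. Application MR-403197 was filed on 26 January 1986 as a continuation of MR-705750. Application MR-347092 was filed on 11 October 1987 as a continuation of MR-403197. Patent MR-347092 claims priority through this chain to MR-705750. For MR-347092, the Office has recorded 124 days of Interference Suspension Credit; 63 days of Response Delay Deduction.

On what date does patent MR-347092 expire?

September 19, 2000

Earliest priority filing: 20 July 1985.
Base term: 20 July 1985 + 15 years → 20 July 2000.
Interference Suspension Credit: +124 days → 21 November 2000.
Response Delay Deduction: −63 days → 19 September 2000.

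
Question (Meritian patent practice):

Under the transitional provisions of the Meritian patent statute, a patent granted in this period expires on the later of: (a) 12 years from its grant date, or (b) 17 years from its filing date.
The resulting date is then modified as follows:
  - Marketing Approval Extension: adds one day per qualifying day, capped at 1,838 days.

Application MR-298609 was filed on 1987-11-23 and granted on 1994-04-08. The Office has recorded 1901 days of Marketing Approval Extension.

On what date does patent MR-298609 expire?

(a) grant + 12 years → 8 April 2006.
(b) filing + 17 years → 23 November 2004.
Later of the two: 8 April 2006.
Marketing Approval Extension: 1901 days claimed exceeds the 1838-day cap, so +1838 days → 20 April 2011.

2011-04-20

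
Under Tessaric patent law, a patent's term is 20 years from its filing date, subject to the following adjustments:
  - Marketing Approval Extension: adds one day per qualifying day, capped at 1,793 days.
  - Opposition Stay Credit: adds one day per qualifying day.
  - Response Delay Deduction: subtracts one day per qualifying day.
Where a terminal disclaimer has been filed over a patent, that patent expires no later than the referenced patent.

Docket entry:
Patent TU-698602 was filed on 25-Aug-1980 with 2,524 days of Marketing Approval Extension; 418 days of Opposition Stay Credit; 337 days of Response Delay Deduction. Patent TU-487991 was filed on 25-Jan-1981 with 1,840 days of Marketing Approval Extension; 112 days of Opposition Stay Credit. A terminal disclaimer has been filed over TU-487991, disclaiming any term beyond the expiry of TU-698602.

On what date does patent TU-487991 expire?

October 12, 2005

Natural term of TU-487991:
  Base: filing + 20 years → 25 January 2001.
  Marketing Approval Extension: 1840 days claimed exceeds the 1793-day cap, so +1793 days → 23 December 2005.
  Opposition Stay Credit: +112 days → 14 April 2006.
Expiry of referenced patent TU-698602:
  Base: filing + 20 years → 25 August 2000.
  Marketing Approval Extension: 2524 days claimed exceeds the 1793-day cap, so +1793 days → 23 July 2005.
  Opposition Stay Credit: +418 days → 14 September 2006.
  Response Delay Deduction: −337 days → 12 October 2005.
Terminal disclaimer: TU-487991 expires on the earlier of 14 April 2006 and 12 October 2005.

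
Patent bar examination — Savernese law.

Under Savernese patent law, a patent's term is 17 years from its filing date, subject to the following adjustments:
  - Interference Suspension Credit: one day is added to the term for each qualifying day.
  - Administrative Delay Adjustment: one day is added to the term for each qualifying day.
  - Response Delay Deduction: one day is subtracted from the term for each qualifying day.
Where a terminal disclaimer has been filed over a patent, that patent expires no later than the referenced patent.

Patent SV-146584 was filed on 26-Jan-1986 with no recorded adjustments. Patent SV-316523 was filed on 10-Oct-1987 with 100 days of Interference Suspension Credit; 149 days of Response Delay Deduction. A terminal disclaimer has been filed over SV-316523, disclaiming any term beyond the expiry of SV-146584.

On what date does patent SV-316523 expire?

2003-01-26

Natural term of SV-316523:
  Base: filing + 17 years → 10 October 2004.
  Interference Suspension Credit: +100 days → 18 January 2005.
  Response Delay Deduction: −149 days → 22 August 2004.
Expiry of referenced patent SV-146584:
  Base: filing + 17 years → 26 January 2003.
Terminal disclaimer: SV-316523 expires on the earlier of 22 August 2004 and 26 January 2003.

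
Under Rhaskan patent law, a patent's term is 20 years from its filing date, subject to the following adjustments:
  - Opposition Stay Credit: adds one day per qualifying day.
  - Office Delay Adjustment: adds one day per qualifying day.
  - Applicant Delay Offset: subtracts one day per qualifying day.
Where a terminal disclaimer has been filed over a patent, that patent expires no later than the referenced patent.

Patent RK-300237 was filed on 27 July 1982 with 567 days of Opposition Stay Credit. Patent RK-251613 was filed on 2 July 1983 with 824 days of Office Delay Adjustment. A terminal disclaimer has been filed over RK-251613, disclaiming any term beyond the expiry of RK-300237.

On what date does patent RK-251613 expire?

Natural term of RK-251613:
  Base: filing + 20 years → 2 July 2003.
  Office Delay Adjustment: +824 days → 3 October 2005.
Expiry of referenced patent RK-300237:
  Base: filing + 20 years → 27 July 2002.
  Opposition Stay Credit: +567 days → 14 February 2004.
Terminal disclaimer: RK-251613 expires on the earlier of 3 October 2005 and 14 February 2004.

February 14, 2004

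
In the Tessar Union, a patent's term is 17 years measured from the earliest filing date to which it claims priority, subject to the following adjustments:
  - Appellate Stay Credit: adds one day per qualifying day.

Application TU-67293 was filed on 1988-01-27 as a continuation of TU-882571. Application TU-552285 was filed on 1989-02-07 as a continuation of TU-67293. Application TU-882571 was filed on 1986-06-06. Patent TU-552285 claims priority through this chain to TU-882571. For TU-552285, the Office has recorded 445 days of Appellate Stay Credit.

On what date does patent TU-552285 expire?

Earliest priority filing: 6 June 1986.
Base term: 6 June 1986 + 17 years → 6 June 2003.
Appellate Stay Credit: +445 days → 24 August 2004.

2004-08-24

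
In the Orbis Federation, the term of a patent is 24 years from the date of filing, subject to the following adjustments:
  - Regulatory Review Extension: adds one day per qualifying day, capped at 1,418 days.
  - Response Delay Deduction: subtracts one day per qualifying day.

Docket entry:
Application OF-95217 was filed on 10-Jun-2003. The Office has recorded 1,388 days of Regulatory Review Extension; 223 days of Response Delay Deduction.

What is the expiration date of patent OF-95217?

Base term: filing date + 24 years → 10 June 2027.
Regulatory Review Extension: 1388 days (within the 1418-day cap) → +1388 days → 29 March 2031.
Response Delay Deduction: −223 days → 18 August 2030.

2030-08-18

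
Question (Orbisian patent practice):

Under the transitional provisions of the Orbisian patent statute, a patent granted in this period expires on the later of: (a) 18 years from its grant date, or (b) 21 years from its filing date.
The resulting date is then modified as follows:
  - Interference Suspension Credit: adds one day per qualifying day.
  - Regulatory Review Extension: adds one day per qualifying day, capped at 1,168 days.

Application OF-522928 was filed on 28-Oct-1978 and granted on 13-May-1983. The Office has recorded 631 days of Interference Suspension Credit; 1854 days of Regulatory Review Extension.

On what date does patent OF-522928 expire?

April 16, 2006

(a) grant + 18 years → 13 May 2001.
(b) filing + 21 years → 28 October 1999.
Later of the two: 13 May 2001.
Interference Suspension Credit: +631 days → 3 February 2003.
Regulatory Review Extension: 1854 days claimed exceeds the 1168-day cap, so +1168 days → 16 April 2006.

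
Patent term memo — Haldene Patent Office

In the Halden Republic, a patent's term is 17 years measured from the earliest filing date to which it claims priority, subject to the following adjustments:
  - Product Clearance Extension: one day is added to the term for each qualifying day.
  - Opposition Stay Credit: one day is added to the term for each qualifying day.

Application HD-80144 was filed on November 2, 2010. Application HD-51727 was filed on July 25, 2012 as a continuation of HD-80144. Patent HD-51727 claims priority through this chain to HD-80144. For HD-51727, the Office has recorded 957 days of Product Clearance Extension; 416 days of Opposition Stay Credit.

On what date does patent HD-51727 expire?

August 6, 2031

Earliest priority filing: 2 November 2010.
Base term: 2 November 2010 + 17 years → 2 November 2027.
Product Clearance Extension: +957 days → 16 June 2030.
Opposition Stay Credit: +416 days → 6 August 2031.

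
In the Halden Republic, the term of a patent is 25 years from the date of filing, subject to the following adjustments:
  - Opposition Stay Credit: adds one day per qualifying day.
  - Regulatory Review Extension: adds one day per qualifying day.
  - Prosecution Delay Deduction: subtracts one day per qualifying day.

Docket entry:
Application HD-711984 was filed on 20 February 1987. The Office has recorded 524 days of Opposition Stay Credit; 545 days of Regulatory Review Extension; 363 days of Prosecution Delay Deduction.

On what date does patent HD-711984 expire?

Base term: filing date + 25 years → 20 February 2012.
Opposition Stay Credit: +524 days → 28 July 2013.
Regulatory Review Extension: +545 days → 24 January 2015.
Prosecution Delay Deduction: −363 days → 26 January 2014.

2014-01-26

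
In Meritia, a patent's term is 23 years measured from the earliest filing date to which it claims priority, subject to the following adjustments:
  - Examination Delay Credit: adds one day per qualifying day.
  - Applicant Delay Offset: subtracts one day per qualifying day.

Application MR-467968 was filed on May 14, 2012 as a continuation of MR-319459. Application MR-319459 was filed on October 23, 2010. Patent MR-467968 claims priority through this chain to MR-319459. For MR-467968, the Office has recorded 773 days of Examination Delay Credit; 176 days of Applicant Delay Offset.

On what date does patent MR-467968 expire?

June 12, 2035

Earliest priority filing: 23 October 2010.
Base term: 23 October 2010 + 23 years → 23 October 2033.
Examination Delay Credit: +773 days → 5 December 2035.
Applicant Delay Offset: −176 days → 12 June 2035.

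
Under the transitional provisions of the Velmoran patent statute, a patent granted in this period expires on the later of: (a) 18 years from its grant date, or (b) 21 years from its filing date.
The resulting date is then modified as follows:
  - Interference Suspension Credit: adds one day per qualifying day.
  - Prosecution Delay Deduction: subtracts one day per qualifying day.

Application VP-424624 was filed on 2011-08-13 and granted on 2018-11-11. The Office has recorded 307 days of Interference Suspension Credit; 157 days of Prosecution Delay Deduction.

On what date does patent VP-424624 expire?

(a) grant + 18 years → 11 November 2036.
(b) filing + 21 years → 13 August 2032.
Later of the two: 11 November 2036.
Interference Suspension Credit: +307 days → 14 September 2037.
Prosecution Delay Deduction: −157 days → 10 April 2037.

2037-04-10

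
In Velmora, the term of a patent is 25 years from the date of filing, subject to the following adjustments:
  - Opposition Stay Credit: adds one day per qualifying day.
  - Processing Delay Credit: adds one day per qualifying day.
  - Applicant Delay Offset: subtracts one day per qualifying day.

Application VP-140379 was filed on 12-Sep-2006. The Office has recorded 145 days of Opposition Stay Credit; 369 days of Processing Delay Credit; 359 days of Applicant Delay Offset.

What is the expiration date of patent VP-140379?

2032-02-14

Base term: filing date + 25 years → 12 September 2031.
Opposition Stay Credit: +145 days → 4 February 2032.
Processing Delay Credit: +369 days → 7 February 2033.
Applicant Delay Offset: −359 days → 14 February 2032.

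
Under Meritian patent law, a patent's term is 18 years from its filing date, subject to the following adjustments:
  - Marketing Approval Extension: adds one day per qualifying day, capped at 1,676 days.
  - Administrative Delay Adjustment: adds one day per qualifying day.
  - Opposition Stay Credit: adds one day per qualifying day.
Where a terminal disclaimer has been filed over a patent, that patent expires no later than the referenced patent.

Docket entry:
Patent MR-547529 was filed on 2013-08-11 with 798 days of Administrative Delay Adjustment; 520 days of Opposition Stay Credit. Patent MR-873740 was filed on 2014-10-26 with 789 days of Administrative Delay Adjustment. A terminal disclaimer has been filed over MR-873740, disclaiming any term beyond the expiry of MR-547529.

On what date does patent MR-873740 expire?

Natural term of MR-873740:
  Base: filing + 18 years → 26 October 2032.
  Administrative Delay Adjustment: +789 days → 24 December 2034.
Expiry of referenced patent MR-547529:
  Base: filing + 18 years → 11 August 2031.
  Administrative Delay Adjustment: +798 days → 17 October 2033.
  Opposition Stay Credit: +520 days → 21 March 2035.
Terminal disclaimer: MR-873740 expires on the earlier of 24 December 2034 and 21 March 2035.

2034-12-24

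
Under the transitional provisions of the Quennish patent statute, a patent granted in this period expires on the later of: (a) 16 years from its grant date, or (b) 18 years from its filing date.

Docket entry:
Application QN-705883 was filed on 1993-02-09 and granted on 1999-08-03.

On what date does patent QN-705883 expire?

(a) grant + 16 years → 3 August 2015.
(b) filing + 18 years → 9 February 2011.
Later of the two: 3 August 2015.

2015-08-03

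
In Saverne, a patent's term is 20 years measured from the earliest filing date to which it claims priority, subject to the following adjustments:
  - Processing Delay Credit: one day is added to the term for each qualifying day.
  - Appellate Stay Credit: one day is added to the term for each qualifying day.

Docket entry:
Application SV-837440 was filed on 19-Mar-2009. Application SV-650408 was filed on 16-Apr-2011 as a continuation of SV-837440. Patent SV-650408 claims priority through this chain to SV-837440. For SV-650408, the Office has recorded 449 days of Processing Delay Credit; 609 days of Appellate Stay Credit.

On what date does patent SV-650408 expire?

Earliest priority filing: 19 March 2009.
Base term: 19 March 2009 + 20 years → 19 March 2029.
Processing Delay Credit: +449 days → 11 June 2030.
Appellate Stay Credit: +609 days → 10 February 2032.

2032-02-10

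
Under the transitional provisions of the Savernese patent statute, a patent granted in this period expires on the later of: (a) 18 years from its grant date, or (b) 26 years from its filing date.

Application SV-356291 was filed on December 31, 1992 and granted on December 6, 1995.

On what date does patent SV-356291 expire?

(a) grant + 18 years → 6 December 2013.
(b) filing + 26 years → 31 December 2018.
Later of the two: 31 December 2018.

2018-12-31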